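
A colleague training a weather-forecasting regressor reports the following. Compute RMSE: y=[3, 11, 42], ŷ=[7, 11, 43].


MSE = 17/3 = 5.6667
RMSE = √(17/3) = 2.3805

2.3805


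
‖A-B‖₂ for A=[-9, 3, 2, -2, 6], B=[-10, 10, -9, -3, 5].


d = √((-9+ 10)² + (3-10)² + (2+ 9)² + (-2+ 3)² + (6-5)²)
  = √(1 + 49 + 121 + 1 + 1)
  = √173 = 13.1529

13.1529


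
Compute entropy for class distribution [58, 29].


Probabilities: [58/87, 29/87] ≈ [0.6667, 0.3333]
H = -((58/87)·log₂(58/87) + (29/87)·log₂(29/87))
  = 0.9183 bits

0.9183 bits


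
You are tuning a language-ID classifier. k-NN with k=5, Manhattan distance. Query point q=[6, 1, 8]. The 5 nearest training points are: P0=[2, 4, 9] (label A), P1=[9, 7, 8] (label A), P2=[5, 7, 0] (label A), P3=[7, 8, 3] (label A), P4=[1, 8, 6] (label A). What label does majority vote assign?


d(q,P0) = 8  (label A)
d(q,P1) = 9  (label A)
d(q,P2) = 15  (label A)
d(q,P3) = 13  (label A)
d(q,P4) = 14  (label A)
Votes: A=5, B=0
Majority → A

A


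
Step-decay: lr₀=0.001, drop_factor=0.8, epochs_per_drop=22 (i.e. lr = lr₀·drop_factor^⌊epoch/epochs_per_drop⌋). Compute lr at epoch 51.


n_drops = ⌊51/22⌋ = 2
lr = 0.001·0.8^2 = 0.001·0.64 = 0.00064

0.00064


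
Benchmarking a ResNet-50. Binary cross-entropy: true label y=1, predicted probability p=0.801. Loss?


BCE = -[y·ln(p) + (1-y)·ln(1-p)]
= -1·ln(0.801) - 0
= -ln(0.801) = 0.2219

0.2219


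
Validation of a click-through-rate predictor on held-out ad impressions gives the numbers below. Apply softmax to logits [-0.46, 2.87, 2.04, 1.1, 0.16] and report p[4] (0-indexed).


Exponentials: e^-0.46=0.6313, e^2.87=17.637, e^2.04=7.6906, e^1.1=3.0042, e^0.16=1.1735
Sum = 30.1366
Softmax = [0.0209, 0.5852, 0.2552, 0.0997, 0.0389]
p[4] = 1.1735/30.1366 = 0.0389

0.0389


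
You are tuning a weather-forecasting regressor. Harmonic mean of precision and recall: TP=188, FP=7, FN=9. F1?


Precision = 188/195 = 0.9641
Recall = 188/197 = 0.9543
F1 = 2·P·R/(P+R) = 2·TP/(2·TP+FP+FN) = 376/(376+7+9) = 376/392 = 0.9592

0.9592


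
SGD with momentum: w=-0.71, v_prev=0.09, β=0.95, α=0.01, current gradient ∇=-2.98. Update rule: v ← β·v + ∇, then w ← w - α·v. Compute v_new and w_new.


v_new = 0.95·0.09 - 2.98 = 0.0855 - 2.98 = -2.8945
w_new = -0.71 - 0.01·-2.8945 = -0.71 + 0.028945 = -0.681055

v_new=-2.8945, w_new=-0.681055


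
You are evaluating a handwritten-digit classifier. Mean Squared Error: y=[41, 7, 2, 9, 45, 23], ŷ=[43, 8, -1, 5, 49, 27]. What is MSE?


Squared errors: (41-43)²=4, (7-8)²=1, (2+ 1)²=9, (9-5)²=16, (45-49)²=16, (23-27)²=16
Sum = 62
MSE = 62/6 = 31/3

31/3


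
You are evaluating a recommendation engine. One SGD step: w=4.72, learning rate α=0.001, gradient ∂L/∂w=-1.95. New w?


w_new = w - α·∇
= 4.72 - 0.001·-1.95
= 4.72 + 0.00195
= 4.72195

4.72195


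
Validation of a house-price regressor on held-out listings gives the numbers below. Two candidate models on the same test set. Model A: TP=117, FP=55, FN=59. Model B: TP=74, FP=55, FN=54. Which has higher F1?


Model A: P=117/172=0.6802, R=117/176=0.6648, F1=2PR/(P+R)=2TP/(2TP+FP+FN)=234/348=0.6724
Model B: P=74/129=0.5736, R=74/128=0.5781, F1=2PR/(P+R)=2TP/(2TP+FP+FN)=148/257=0.5759
0.6724 > 0.5759 → Model A

Model A


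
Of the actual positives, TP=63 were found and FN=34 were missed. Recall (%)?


Recall = TP/(TP+FN)
= 63/(63+34)
= 63/97 = 64.95%

64.95%


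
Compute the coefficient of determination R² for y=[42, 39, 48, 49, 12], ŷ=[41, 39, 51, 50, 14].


ȳ = 38
SS_res = Σ(y-ŷ)² = 15
SS_tot = Σ(y-ȳ)² = 914
R² = 1 - SS_res/SS_tot = 1 - 0.0164 = 0.9836

0.9836


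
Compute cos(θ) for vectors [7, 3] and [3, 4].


A·B = 7·3 + 3·4 = 33
‖A‖ = √58 = 7.6158, ‖B‖ = √25 = 5
cos = 33/(√58·√25) = 33/√1450 = 0.8666

0.8666


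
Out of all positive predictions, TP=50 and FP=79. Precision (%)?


Precision = TP/(TP+FP)
= 50/(50+79)
= 50/129 = 38.76%

38.76%


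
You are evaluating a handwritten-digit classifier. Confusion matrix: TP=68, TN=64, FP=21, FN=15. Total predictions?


Total = TP + TN + FP + FN
= 68 + 64 + 21 + 15
= 168
(Predicted positive: 89, predicted negative: 79)

168


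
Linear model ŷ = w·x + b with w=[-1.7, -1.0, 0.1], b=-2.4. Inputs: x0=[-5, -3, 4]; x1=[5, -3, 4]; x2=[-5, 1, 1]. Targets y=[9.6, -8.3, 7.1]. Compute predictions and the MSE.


ŷ0 = (-1.7)·(-5) + (-1.0)·(-3) + (0.1)·(4) - 2.4 = 9.5
ŷ1 = (-1.7)·(5) + (-1.0)·(-3) + (0.1)·(4) - 2.4 = -7.5
ŷ2 = (-1.7)·(-5) + (-1.0)·(1) + (0.1)·(1) - 2.4 = 5.2
errors² = [0.01, 0.64, 3.61]
MSE = 4.2600/3 = 1.42

1.42


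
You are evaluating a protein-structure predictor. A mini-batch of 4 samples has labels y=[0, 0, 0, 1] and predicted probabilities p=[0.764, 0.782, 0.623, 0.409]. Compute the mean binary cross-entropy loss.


L[0] = -ln(1-0.764) = -ln(0.236) = 1.4439
L[1] = -ln(1-0.782) = -ln(0.218) = 1.5233
L[2] = -ln(1-0.623) = -ln(0.377) = 0.9755
L[3] = -ln(0.409) = 0.894
mean = (1.4439 + 1.5233 + 0.9755 + 0.894)/4 = 1.2092

1.2092


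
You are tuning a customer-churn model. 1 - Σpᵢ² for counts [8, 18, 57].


Probabilities: [8/83, 18/83, 57/83] ≈ [0.0964, 0.2169, 0.6867]
Σpᵢ² = (64 + 324 + 3249)/83² = 3637/6889
Gini = 1 - Σpᵢ² = 1 - 3637/6889 = 0.4721

0.4721


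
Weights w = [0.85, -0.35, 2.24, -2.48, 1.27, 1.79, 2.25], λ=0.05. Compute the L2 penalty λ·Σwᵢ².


‖w‖₂² = (0.85)² + (-0.35)² + (2.24)² + (-2.48)² + (1.27)² + (1.79)² + (2.25)²
     = 0.7225 + 0.1225 + 5.0176 + 6.1504 + 1.6129 + 3.2041 + 5.0625
     = 21.8925
λ·‖w‖₂² = 0.05·21.8925 = 1.094625

1.094625


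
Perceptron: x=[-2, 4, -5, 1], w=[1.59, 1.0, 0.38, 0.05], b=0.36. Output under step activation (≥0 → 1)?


z = (-2)·(1.59) + (4)·(1.0) + (-5)·(0.38) + (1)·(0.05) + 0.36
  = -0.67
step(z) = 0 (z<0)

0


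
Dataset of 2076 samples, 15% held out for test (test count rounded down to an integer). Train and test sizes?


Test = ⌊2076·15/100⌋ = 311
Train = 2076 - 311 = 1765

Train: 1765, Test: 311


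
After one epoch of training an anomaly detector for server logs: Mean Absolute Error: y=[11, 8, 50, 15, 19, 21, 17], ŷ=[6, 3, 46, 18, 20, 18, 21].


Absolute errors: |11-6|=5, |8-3|=5, |50-46|=4, |15-18|=3, |19-20|=1, |21-18|=3, |17-21|=4
Sum = 25
MAE = 25/7 = 25/7

25/7


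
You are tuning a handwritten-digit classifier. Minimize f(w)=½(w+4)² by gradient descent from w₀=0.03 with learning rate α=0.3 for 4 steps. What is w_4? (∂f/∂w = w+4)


step 1: grad = 0.03+4 = 4.03; w = 0.03 - 0.3·(4.03) = -1.179
step 2: grad = -1.179+4 = 2.821; w = -1.179 - 0.3·(2.821) = -2.0253
step 3: grad = -2.0253+4 = 1.9747; w = -2.0253 - 0.3·(1.9747) = -2.61771
step 4: grad = -2.61771+4 = 1.38229; w = -2.61771 - 0.3·(1.38229) = -3.032397

-3.032397


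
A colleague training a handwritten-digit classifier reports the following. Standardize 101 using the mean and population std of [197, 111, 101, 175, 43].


μ = 125.4, σ = 55.0985
z = (101 - 125.4)/55.0985 = -0.4428

-0.4428


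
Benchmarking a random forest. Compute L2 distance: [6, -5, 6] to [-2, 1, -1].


d = √((6+ 2)² + (-5-1)² + (6+ 1)²)
  = √(64 + 36 + 49)
  = √149 = 12.2066

12.2066


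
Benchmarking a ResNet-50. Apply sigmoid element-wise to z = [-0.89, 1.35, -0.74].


σ(-0.89) = 1/(1+e^0.89) = 0.2911
σ(1.35) = 1/(1+e^-1.35) = 0.7941
σ(-0.74) = 1/(1+e^0.74) = 0.323
result = [0.2911, 0.7941, 0.323]

[0.2911, 0.7941, 0.323]


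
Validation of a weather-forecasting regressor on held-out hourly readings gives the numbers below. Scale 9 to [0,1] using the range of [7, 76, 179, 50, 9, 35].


min=7, max=179
(9-7)/(179-7) = 2/172 = 0.0116

0.0116


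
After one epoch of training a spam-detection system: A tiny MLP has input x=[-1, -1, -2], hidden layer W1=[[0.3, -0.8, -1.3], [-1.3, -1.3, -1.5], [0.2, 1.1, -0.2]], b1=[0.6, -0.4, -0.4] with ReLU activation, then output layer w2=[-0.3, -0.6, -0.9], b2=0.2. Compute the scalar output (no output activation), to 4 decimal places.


z1[0] = (0.3)·(-1) + (-0.8)·(-1) + (-1.3)·(-2) + 0.6 = 3.7
z1[1] = (-1.3)·(-1) + (-1.3)·(-1) + (-1.5)·(-2) - 0.4 = 5.2
z1[2] = (0.2)·(-1) + (1.1)·(-1) + (-0.2)·(-2) - 0.4 = -1.3
h = ReLU(z1) = [3.7, 5.2, 0.0]
output = (-0.3)·(3.7) + (-0.6)·(5.2) + (-0.9)·(0.0) + 0.2 = -4.03

-4.03


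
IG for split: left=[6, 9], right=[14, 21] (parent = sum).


Parent = [20, 30], H_parent = 0.971
H_left = 0.971 (n=15), H_right = 0.971 (n=35)
H_children = (15/50)·0.971 + (35/50)·0.971 = 0.971
IG = 0.971 - 0.971 = 0.0

0.0


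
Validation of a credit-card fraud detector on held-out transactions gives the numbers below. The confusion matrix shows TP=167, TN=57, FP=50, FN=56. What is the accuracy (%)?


Accuracy = (TP+TN)/(TP+TN+FP+FN)
= (167+57)/(330)
= 224/330 = 67.88%

67.88%


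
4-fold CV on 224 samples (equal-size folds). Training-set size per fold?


Fold size = 224/4 = 56
Training per fold = 224 - 56 = 168

168


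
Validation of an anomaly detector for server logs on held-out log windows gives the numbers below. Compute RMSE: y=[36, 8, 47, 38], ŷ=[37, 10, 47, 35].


MSE = 14/4 = 3.5
RMSE = √(14/4) = 1.8708

1.8708


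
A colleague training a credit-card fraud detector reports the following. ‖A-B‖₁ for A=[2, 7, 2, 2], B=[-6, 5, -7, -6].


d = |2+ 6| + |7-5| + |2+ 7| + |2+ 6|
  = 8 + 2 + 9 + 8
  = 27

27


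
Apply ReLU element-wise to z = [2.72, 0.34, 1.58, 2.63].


ReLU(2.72) = max(0, 2.72) = 2.72
ReLU(0.34) = max(0, 0.34) = 0.34
ReLU(1.58) = max(0, 1.58) = 1.58
ReLU(2.63) = max(0, 2.63) = 2.63
result = [2.72, 0.34, 1.58, 2.63]

[2.72, 0.34, 1.58, 2.63]


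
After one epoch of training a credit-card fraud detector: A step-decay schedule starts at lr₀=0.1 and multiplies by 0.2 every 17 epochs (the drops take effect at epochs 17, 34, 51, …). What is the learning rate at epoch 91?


n_drops = ⌊91/17⌋ = 5
lr = 0.1·0.2^5 = 0.1·0.00032 = 0.000032

0.000032


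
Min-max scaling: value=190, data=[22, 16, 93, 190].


min=16, max=190
(190-16)/(190-16) = 174/174 = 1.0

1.0


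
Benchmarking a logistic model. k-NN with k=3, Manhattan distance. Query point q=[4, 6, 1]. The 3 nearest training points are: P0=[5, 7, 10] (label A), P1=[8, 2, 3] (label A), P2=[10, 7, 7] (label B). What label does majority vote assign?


d(q,P0) = 11  (label A)
d(q,P1) = 10  (label A)
d(q,P2) = 13  (label B)
Votes: A=2, B=1
Majority → A

A


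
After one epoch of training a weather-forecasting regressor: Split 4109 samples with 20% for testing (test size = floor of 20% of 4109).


Test = ⌊4109·20/100⌋ = 821
Train = 4109 - 821 = 3288

Train: 3288, Test: 821


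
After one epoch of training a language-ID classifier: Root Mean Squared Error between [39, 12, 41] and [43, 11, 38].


MSE = 26/3 = 8.6667
RMSE = √(26/3) = 2.9439

2.9439


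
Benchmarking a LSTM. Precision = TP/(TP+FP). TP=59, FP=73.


Precision = TP/(TP+FP)
= 59/(59+73)
= 59/132 = 44.7%

44.7%


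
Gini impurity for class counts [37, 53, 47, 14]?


Probabilities: [37/151, 53/151, 47/151, 14/151] ≈ [0.245, 0.351, 0.3113, 0.0927]
Σpᵢ² = (1369 + 2809 + 2209 + 196)/151² = 6583/22801
Gini = 1 - Σpᵢ² = 1 - 6583/22801 = 0.7113

0.7113


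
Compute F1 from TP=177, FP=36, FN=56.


Precision = 177/213 = 0.831
Recall = 177/233 = 0.7597
F1 = 2·P·R/(P+R) = 2·TP/(2·TP+FP+FN) = 354/(354+36+56) = 354/446 = 0.7937

0.7937


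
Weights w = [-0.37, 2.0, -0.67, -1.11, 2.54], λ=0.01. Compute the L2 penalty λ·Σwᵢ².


‖w‖₂² = (-0.37)² + (2.0)² + (-0.67)² + (-1.11)² + (2.54)²
     = 0.1369 + 4 + 0.4489 + 1.2321 + 6.4516
     = 12.2695
λ·‖w‖₂² = 0.01·12.2695 = 0.122695

0.122695


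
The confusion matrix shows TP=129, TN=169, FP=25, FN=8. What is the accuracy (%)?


Accuracy = (TP+TN)/(TP+TN+FP+FN)
= (129+169)/(331)
= 298/331 = 90.03%

90.03%


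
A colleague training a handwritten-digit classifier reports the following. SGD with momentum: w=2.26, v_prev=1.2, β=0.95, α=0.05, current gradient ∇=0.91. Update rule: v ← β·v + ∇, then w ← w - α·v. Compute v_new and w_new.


v_new = 0.95·1.2 + 0.91 = 1.14 + 0.91 = 2.05
w_new = 2.26 - 0.05·2.05 = 2.26 - 0.1025 = 2.1575

v_new=2.05, w_new=2.1575


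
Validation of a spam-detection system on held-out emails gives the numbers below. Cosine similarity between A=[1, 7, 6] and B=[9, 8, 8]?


A·B = 1·9 + 7·8 + 6·8 = 113
‖A‖ = √86 = 9.2736, ‖B‖ = √209 = 14.4568
cos = 113/(√86·√209) = 113/√17974 = 0.8429

0.8429


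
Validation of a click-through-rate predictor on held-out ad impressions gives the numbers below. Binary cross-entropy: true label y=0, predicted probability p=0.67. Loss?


BCE = -[y·ln(p) + (1-y)·ln(1-p)]
= -0 - 1·ln(1-0.67)
= -ln(0.33) = 1.1087

1.1087


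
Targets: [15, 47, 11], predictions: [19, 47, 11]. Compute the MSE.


Squared errors: (15-19)²=16, (47-47)²=0, (11-11)²=0
Sum = 16
MSE = 16/3 = 16/3

16/3


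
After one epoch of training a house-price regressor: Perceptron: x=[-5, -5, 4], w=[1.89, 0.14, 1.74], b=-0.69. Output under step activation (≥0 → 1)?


z = (-5)·(1.89) + (-5)·(0.14) + (4)·(1.74) - 0.69
  = -3.88
step(z) = 0 (z<0)

0


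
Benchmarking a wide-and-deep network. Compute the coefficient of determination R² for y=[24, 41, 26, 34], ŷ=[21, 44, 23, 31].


ȳ = 31.25
SS_res = Σ(y-ŷ)² = 36
SS_tot = Σ(y-ȳ)² = 182.75
R² = 1 - SS_res/SS_tot = 1 - 0.197 = 0.803

0.803


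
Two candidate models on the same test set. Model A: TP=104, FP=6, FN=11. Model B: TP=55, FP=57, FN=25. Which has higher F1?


Model A: P=104/110=0.9455, R=104/115=0.9043, F1=2PR/(P+R)=2TP/(2TP+FP+FN)=208/225=0.9244
Model B: P=55/112=0.4911, R=55/80=0.6875, F1=2PR/(P+R)=2TP/(2TP+FP+FN)=110/192=0.5729
0.9244 > 0.5729 → Model A

Model A


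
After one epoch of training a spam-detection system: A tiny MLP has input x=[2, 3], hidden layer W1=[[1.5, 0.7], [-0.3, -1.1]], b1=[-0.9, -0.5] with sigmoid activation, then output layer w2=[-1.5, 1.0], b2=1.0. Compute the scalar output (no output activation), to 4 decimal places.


z1[0] = (1.5)·(2) + (0.7)·(3) - 0.9 = 4.2
z1[1] = (-0.3)·(2) + (-1.1)·(3) - 0.5 = -4.4
h = sigmoid(z1) = [0.9852, 0.0121]
output = (-1.5)·(0.9852) + (1.0)·(0.0121) + 1.0 = -0.4657

-0.4657


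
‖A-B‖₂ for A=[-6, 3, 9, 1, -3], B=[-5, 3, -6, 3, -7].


d = √((-6+ 5)² + (3-3)² + (9+ 6)² + (1-3)² + (-3+ 7)²)
  = √(1 + 0 + 225 + 4 + 16)
  = √246 = 15.6844

15.6844


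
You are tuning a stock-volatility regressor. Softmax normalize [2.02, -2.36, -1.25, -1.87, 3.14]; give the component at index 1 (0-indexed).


Exponentials: e^2.02=7.5383, e^-2.36=0.0944, e^-1.25=0.2865, e^-1.87=0.1541, e^3.14=23.1039
Sum = 31.1772
Softmax = [0.2418, 0.003, 0.0092, 0.0049, 0.741]
p[1] = 0.0944/31.1772 = 0.003

0.003


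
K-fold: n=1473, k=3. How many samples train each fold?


Fold size = 1473/3 = 491
Training per fold = 1473 - 491 = 982

982


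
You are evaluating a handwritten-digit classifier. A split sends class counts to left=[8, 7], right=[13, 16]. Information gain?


Parent = [21, 23], H_parent = 0.9985
H_left = 0.9968 (n=15), H_right = 0.9923 (n=29)
H_children = (15/44)·0.9968 + (29/44)·0.9923 = 0.9938
IG = 0.9985 - 0.9938 = 0.0047

0.0047


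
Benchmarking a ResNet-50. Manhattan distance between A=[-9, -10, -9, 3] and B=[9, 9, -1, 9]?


d = |-9-9| + |-10-9| + |-9+ 1| + |3-9|
  = 18 + 19 + 8 + 6
  = 51

51


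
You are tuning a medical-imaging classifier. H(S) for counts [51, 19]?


Probabilities: [51/70, 19/70] ≈ [0.7286, 0.2714]
H = -((51/70)·log₂(51/70) + (19/70)·log₂(19/70))
  = 0.8435 bits

0.8435 bits


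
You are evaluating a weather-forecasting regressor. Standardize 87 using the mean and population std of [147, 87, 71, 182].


μ = 121.75, σ = 44.863
z = (87 - 121.75)/44.863 = -0.7746

-0.7746


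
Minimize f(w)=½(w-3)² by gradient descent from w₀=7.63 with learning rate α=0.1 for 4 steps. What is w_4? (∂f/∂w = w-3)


step 1: grad = 7.63-3 = 4.63; w = 7.63 - 0.1·(4.63) = 7.167
step 2: grad = 7.167-3 = 4.167; w = 7.167 - 0.1·(4.167) = 6.7503
step 3: grad = 6.7503-3 = 3.7503; w = 6.7503 - 0.1·(3.7503) = 6.37527
step 4: grad = 6.37527-3 = 3.37527; w = 6.37527 - 0.1·(3.37527) = 6.037743

6.037743


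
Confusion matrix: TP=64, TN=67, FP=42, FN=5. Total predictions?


Total = TP + TN + FP + FN
= 64 + 67 + 42 + 5
= 178
(Predicted positive: 106, predicted negative: 72)

178


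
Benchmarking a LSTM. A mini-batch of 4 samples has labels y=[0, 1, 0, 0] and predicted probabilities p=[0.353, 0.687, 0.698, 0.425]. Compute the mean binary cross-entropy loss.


L[0] = -ln(1-0.353) = -ln(0.647) = 0.4354
L[1] = -ln(0.687) = 0.3754
L[2] = -ln(1-0.698) = -ln(0.302) = 1.1973
L[3] = -ln(1-0.425) = -ln(0.575) = 0.5534
mean = (0.4354 + 0.3754 + 1.1973 + 0.5534)/4 = 0.6404

0.6404


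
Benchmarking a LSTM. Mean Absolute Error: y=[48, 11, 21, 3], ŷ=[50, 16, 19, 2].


Absolute errors: |48-50|=2, |11-16|=5, |21-19|=2, |3-2|=1
Sum = 10
MAE = 10/4 = 5/2

5/2


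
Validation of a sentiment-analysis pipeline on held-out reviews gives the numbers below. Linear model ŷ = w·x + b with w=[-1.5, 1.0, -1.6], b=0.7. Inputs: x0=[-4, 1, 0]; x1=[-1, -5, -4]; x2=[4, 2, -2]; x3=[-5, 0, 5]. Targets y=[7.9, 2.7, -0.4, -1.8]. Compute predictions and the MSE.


ŷ0 = (-1.5)·(-4) + (1.0)·(1) + (-1.6)·(0) + 0.7 = 7.7
ŷ1 = (-1.5)·(-1) + (1.0)·(-5) + (-1.6)·(-4) + 0.7 = 3.6
ŷ2 = (-1.5)·(4) + (1.0)·(2) + (-1.6)·(-2) + 0.7 = -0.1
ŷ3 = (-1.5)·(-5) + (1.0)·(0) + (-1.6)·(5) + 0.7 = 0.2
errors² = [0.04, 0.81, 0.09, 4.0]
MSE = 4.9400/4 = 1.235

1.235


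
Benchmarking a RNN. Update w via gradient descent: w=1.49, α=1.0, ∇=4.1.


w_new = w - α·∇
= 1.49 - 1.0·4.1
= 1.49 - 4.1
= -2.61

-2.61


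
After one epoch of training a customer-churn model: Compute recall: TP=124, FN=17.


Recall = TP/(TP+FN)
= 124/(124+17)
= 124/141 = 87.94%

87.94%


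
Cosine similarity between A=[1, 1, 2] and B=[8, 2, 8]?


A·B = 1·8 + 1·2 + 2·8 = 26
‖A‖ = √6 = 2.4495, ‖B‖ = √132 = 11.4891
cos = 26/(√6·√132) = 26/√792 = 0.9239

0.9239


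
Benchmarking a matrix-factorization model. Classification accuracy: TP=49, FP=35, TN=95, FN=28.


Accuracy = (TP+TN)/(TP+TN+FP+FN)
= (49+95)/(207)
= 144/207 = 69.57%

69.57%


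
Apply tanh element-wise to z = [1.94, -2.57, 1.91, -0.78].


tanh(1.94) = 0.9595
tanh(-2.57) = -0.9884
tanh(1.91) = 0.9571
tanh(-0.78) = -0.6527
result = [0.9595, -0.9884, 0.9571, -0.6527]

[0.9595, -0.9884, 0.9571, -0.6527]


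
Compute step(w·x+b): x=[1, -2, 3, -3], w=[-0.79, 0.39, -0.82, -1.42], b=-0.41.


z = (1)·(-0.79) + (-2)·(0.39) + (3)·(-0.82) + (-3)·(-1.42) - 0.41
  = -0.18
step(z) = 0 (z<0)

0


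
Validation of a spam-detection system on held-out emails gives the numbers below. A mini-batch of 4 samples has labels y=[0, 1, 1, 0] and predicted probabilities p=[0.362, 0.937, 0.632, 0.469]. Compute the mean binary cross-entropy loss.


L[0] = -ln(1-0.362) = -ln(0.638) = 0.4494
L[1] = -ln(0.937) = 0.0651
L[2] = -ln(0.632) = 0.4589
L[3] = -ln(1-0.469) = -ln(0.531) = 0.633
mean = (0.4494 + 0.0651 + 0.4589 + 0.633)/4 = 0.4016

0.4016


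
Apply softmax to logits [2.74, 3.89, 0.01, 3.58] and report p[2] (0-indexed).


Exponentials: e^2.74=15.487, e^3.89=48.9109, e^0.01=1.0101, e^3.58=35.8735
Sum = 101.2815
Softmax = [0.1529, 0.4829, 0.01, 0.3542]
p[2] = 1.0101/101.2815 = 0.01

0.01


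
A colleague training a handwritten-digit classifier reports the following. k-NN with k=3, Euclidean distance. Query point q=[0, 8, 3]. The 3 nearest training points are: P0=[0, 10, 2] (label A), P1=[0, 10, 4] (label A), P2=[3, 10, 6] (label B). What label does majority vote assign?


d(q,P0) = 2.2361  (label A)
d(q,P1) = 2.2361  (label A)
d(q,P2) = 4.6904  (label B)
Votes: A=2, B=1
Majority → A

A


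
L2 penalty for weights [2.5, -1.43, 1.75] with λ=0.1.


‖w‖₂² = (2.5)² + (-1.43)² + (1.75)²
     = 6.25 + 2.0449 + 3.0625
     = 11.3574
λ·‖w‖₂² = 0.1·11.3574 = 1.13574

1.13574


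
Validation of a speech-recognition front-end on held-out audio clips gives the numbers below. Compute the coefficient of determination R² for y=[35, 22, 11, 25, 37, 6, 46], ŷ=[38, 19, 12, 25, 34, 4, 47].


ȳ = 26
SS_res = Σ(y-ŷ)² = 33
SS_tot = Σ(y-ȳ)² = 1244
R² = 1 - SS_res/SS_tot = 1 - 0.0265 = 0.9735

0.9735


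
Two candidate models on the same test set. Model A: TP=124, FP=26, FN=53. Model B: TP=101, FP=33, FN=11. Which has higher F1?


Model A: P=124/150=0.8267, R=124/177=0.7006, F1=2PR/(P+R)=2TP/(2TP+FP+FN)=248/327=0.7584
Model B: P=101/134=0.7537, R=101/112=0.9018, F1=2PR/(P+R)=2TP/(2TP+FP+FN)=202/246=0.8211
0.7584 < 0.8211 → Model B

Model B


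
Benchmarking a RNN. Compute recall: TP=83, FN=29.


Recall = TP/(TP+FN)
= 83/(83+29)
= 83/112 = 74.11%

74.11%


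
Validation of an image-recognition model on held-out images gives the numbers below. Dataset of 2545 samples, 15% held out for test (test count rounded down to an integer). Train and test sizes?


Test = ⌊2545·15/100⌋ = 381
Train = 2545 - 381 = 2164

Train: 2164, Test: 381


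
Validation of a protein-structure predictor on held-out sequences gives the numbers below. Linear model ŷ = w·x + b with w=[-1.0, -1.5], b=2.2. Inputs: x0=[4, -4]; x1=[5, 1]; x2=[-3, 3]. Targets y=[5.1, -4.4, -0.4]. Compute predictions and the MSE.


ŷ0 = (-1.0)·(4) + (-1.5)·(-4) + 2.2 = 4.2
ŷ1 = (-1.0)·(5) + (-1.5)·(1) + 2.2 = -4.3
ŷ2 = (-1.0)·(-3) + (-1.5)·(3) + 2.2 = 0.7
errors² = [0.81, 0.01, 1.21]
MSE = 2.0300/3 = 0.6767

0.6767


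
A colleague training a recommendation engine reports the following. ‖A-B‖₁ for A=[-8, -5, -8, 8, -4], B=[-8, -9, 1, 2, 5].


d = |-8+ 8| + |-5+ 9| + |-8-1| + |8-2| + |-4-5|
  = 0 + 4 + 9 + 6 + 9
  = 28

28


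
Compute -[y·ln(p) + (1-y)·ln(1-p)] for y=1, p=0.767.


BCE = -[y·ln(p) + (1-y)·ln(1-p)]
= -1·ln(0.767) - 0
= -ln(0.767) = 0.2653

0.2653


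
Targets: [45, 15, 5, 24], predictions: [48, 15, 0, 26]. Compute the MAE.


Absolute errors: |45-48|=3, |15-15|=0, |5-0|=5, |24-26|=2
Sum = 10
MAE = 10/4 = 5/2

5/2


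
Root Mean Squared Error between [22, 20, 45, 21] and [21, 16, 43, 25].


MSE = 37/4 = 9.25
RMSE = √(37/4) = 3.0414

3.0414


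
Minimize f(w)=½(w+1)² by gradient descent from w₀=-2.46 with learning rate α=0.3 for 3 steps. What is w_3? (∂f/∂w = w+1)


step 1: grad = -2.46+1 = -1.46; w = -2.46 - 0.3·(-1.46) = -2.022
step 2: grad = -2.022+1 = -1.022; w = -2.022 - 0.3·(-1.022) = -1.7154
step 3: grad = -1.7154+1 = -0.7154; w = -1.7154 - 0.3·(-0.7154) = -1.50078

-1.50078


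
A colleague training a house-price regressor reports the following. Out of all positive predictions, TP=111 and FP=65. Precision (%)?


Precision = TP/(TP+FP)
= 111/(111+65)
= 111/176 = 63.07%

63.07%


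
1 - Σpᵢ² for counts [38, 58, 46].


Probabilities: [38/142, 58/142, 46/142] ≈ [0.2676, 0.4085, 0.3239]
Σpᵢ² = (1444 + 3364 + 2116)/142² = 6924/20164
Gini = 1 - Σpᵢ² = 1 - 6924/20164 = 0.6566

0.6566


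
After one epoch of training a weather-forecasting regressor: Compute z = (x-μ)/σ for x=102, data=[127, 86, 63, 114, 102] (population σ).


μ = 98.4, σ = 22.2764
z = (102 - 98.4)/22.2764 = 0.1616

0.1616


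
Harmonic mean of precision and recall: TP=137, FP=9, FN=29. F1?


Precision = 137/146 = 0.9384
Recall = 137/166 = 0.8253
F1 = 2·P·R/(P+R) = 2·TP/(2·TP+FP+FN) = 274/(274+9+29) = 274/312 = 0.8782

0.8782


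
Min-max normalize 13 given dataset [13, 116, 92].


min=13, max=116
(13-13)/(116-13) = 0/103 = 0.0

0.0


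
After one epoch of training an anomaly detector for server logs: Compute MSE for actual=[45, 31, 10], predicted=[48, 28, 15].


Squared errors: (45-48)²=9, (31-28)²=9, (10-15)²=25
Sum = 43
MSE = 43/3 = 43/3

43/3


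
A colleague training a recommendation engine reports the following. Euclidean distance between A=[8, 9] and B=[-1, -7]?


d = √((8+ 1)² + (9+ 7)²)
  = √(81 + 256)
  = √337 = 18.3576

18.3576


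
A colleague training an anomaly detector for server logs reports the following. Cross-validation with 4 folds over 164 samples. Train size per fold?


Fold size = 164/4 = 41
Training per fold = 164 - 41 = 123

123


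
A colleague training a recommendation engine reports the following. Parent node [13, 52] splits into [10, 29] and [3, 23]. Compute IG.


Parent = [13, 52], H_parent = 0.7219
H_left = 0.8213 (n=39), H_right = 0.5159 (n=26)
H_children = (39/65)·0.8213 + (26/65)·0.5159 = 0.6991
IG = 0.7219 - 0.6991 = 0.0228

0.0228


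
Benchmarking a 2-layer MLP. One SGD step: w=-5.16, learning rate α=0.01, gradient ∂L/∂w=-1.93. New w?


w_new = w - α·∇
= -5.16 - 0.01·-1.93
= -5.16 + 0.0193
= -5.1407

-5.1407


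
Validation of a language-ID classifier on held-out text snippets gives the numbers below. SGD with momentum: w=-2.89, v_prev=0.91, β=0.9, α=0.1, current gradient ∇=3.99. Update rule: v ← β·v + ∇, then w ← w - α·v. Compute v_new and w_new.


v_new = 0.9·0.91 + 3.99 = 0.819 + 3.99 = 4.809
w_new = -2.89 - 0.1·4.809 = -2.89 - 0.4809 = -3.3709

v_new=4.809, w_new=-3.3709


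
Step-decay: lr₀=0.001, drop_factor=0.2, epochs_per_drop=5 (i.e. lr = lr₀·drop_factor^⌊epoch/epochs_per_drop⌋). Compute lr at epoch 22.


n_drops = ⌊22/5⌋ = 4
lr = 0.001·0.2^4 = 0.001·0.0016 = 0.0000016

0.0000016


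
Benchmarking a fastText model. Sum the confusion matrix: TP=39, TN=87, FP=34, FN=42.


Total = TP + TN + FP + FN
= 39 + 87 + 34 + 42
= 202
(Predicted positive: 73, predicted negative: 129)

202


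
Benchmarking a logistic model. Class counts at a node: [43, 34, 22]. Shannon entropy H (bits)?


Probabilities: [43/99, 34/99, 22/99] ≈ [0.4343, 0.3434, 0.2222]
H = -((43/99)·log₂(43/99) + (34/99)·log₂(34/99) + (22/99)·log₂(22/99))
  = 1.5343 bits

1.5343 bits


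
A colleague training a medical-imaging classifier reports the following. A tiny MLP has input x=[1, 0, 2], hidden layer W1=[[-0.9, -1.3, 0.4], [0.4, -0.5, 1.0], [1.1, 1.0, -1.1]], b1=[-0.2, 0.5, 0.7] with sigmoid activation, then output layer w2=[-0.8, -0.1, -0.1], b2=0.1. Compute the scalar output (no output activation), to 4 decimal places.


z1[0] = (-0.9)·(1) + (-1.3)·(0) + (0.4)·(2) - 0.2 = -0.3
z1[1] = (0.4)·(1) + (-0.5)·(0) + (1.0)·(2) + 0.5 = 2.9
z1[2] = (1.1)·(1) + (1.0)·(0) + (-1.1)·(2) + 0.7 = -0.4
h = sigmoid(z1) = [0.4256, 0.9478, 0.4013]
output = (-0.8)·(0.4256) + (-0.1)·(0.9478) + (-0.1)·(0.4013) + 0.1 = -0.3754

-0.3754


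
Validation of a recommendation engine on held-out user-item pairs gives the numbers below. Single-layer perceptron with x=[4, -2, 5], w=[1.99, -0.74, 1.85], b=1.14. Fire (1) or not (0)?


z = (4)·(1.99) + (-2)·(-0.74) + (5)·(1.85) + 1.14
  = 19.83
step(z) = 1 (z≥0)

1


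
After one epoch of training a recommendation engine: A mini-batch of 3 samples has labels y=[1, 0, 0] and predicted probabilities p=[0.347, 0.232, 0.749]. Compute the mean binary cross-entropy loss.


L[0] = -ln(0.347) = 1.0584
L[1] = -ln(1-0.232) = -ln(0.768) = 0.264
L[2] = -ln(1-0.749) = -ln(0.251) = 1.3823
mean = (1.0584 + 0.264 + 1.3823)/3 = 0.9016

0.9016


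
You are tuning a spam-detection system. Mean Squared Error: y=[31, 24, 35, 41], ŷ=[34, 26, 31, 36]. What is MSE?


Squared errors: (31-34)²=9, (24-26)²=4, (35-31)²=16, (41-36)²=25
Sum = 54
MSE = 54/4 = 27/2

27/2


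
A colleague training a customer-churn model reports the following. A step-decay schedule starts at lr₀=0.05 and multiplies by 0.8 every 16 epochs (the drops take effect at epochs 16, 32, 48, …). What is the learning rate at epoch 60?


n_drops = ⌊60/16⌋ = 3
lr = 0.05·0.8^3 = 0.05·0.512 = 0.0256

0.0256


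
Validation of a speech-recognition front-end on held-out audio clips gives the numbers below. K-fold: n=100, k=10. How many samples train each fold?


Fold size = 100/10 = 10
Training per fold = 100 - 10 = 90

90


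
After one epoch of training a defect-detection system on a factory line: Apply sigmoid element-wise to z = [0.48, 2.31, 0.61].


σ(0.48) = 1/(1+e^-0.48) = 0.6177
σ(2.31) = 1/(1+e^-2.31) = 0.9097
σ(0.61) = 1/(1+e^-0.61) = 0.6479
result = [0.6177, 0.9097, 0.6479]

[0.6177, 0.9097, 0.6479]


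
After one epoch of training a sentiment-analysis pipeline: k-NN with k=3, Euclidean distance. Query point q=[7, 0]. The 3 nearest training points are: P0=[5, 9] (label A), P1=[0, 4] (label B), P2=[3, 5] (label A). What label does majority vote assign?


d(q,P0) = 9.2195  (label A)
d(q,P1) = 8.0623  (label B)
d(q,P2) = 6.4031  (label A)
Votes: A=2, B=1
Majority → A

A


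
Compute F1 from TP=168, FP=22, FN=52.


Precision = 168/190 = 0.8842
Recall = 168/220 = 0.7636
F1 = 2·P·R/(P+R) = 2·TP/(2·TP+FP+FN) = 336/(336+22+52) = 336/410 = 0.8195

0.8195


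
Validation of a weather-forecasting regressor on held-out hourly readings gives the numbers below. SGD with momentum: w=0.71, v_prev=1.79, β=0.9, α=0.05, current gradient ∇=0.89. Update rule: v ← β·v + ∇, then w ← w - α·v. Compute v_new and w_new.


v_new = 0.9·1.79 + 0.89 = 1.611 + 0.89 = 2.501
w_new = 0.71 - 0.05·2.501 = 0.71 - 0.12505 = 0.58495

v_new=2.501, w_new=0.58495


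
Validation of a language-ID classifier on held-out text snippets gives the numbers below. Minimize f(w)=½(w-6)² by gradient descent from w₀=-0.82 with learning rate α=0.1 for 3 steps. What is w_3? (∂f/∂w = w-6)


step 1: grad = -0.82-6 = -6.82; w = -0.82 - 0.1·(-6.82) = -0.138
step 2: grad = -0.138-6 = -6.138; w = -0.138 - 0.1·(-6.138) = 0.4758
step 3: grad = 0.4758-6 = -5.5242; w = 0.4758 - 0.1·(-5.5242) = 1.02822

1.02822


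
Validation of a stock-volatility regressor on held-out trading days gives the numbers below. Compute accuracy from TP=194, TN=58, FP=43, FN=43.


Accuracy = (TP+TN)/(TP+TN+FP+FN)
= (194+58)/(338)
= 252/338 = 74.56%

74.56%


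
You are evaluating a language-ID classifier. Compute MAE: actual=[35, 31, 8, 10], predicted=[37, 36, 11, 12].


Absolute errors: |35-37|=2, |31-36|=5, |8-11|=3, |10-12|=2
Sum = 12
MAE = 12/4 = 3

3


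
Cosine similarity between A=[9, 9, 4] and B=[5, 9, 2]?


A·B = 9·5 + 9·9 + 4·2 = 134
‖A‖ = √178 = 13.3417, ‖B‖ = √110 = 10.4881
cos = 134/(√178·√110) = 134/√19580 = 0.9576

0.9576


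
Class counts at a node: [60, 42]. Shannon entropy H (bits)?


Probabilities: [60/102, 42/102] ≈ [0.5882, 0.4118]
H = -((60/102)·log₂(60/102) + (42/102)·log₂(42/102))
  = 0.9774 bits

0.9774 bits


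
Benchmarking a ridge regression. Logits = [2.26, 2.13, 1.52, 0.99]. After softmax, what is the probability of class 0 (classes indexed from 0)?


Exponentials: e^2.26=9.5831, e^2.13=8.4149, e^1.52=4.5722, e^0.99=2.6912
Sum = 25.2614
Softmax = [0.3794, 0.3331, 0.181, 0.1065]
p[0] = 9.5831/25.2614 = 0.3794

0.3794


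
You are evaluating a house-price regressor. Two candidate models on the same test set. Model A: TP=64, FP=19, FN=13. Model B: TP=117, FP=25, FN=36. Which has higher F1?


Model A: P=64/83=0.7711, R=64/77=0.8312, F1=2PR/(P+R)=2TP/(2TP+FP+FN)=128/160=0.8
Model B: P=117/142=0.8239, R=117/153=0.7647, F1=2PR/(P+R)=2TP/(2TP+FP+FN)=234/295=0.7932
0.8 > 0.7932 → Model A

Model A


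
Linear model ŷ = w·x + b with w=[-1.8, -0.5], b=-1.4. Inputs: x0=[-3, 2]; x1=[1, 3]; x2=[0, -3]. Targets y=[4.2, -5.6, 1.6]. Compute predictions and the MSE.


ŷ0 = (-1.8)·(-3) + (-0.5)·(2) - 1.4 = 3.0
ŷ1 = (-1.8)·(1) + (-0.5)·(3) - 1.4 = -4.7
ŷ2 = (-1.8)·(0) + (-0.5)·(-3) - 1.4 = 0.1
errors² = [1.44, 0.81, 2.25]
MSE = 4.5000/3 = 1.5

1.5


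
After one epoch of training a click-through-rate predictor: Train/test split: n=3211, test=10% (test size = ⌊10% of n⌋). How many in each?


Test = ⌊3211·10/100⌋ = 321
Train = 3211 - 321 = 2890

Train: 2890, Test: 321


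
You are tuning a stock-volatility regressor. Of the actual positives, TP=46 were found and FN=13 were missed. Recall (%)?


Recall = TP/(TP+FN)
= 46/(46+13)
= 46/59 = 77.97%

77.97%


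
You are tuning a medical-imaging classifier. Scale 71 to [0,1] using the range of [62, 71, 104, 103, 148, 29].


min=29, max=148
(71-29)/(148-29) = 42/119 = 0.3529

0.3529


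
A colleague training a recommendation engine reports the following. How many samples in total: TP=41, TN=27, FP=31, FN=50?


Total = TP + TN + FP + FN
= 41 + 27 + 31 + 50
= 149
(Predicted positive: 72, predicted negative: 77)

149


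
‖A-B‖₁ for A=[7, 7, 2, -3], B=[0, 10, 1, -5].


d = |7-0| + |7-10| + |2-1| + |-3+ 5|
  = 7 + 3 + 1 + 2
  = 13

13


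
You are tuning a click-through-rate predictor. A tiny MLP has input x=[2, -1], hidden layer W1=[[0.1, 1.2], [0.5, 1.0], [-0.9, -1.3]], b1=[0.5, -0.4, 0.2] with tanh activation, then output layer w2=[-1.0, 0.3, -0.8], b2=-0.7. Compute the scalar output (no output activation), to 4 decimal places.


z1[0] = (0.1)·(2) + (1.2)·(-1) + 0.5 = -0.5
z1[1] = (0.5)·(2) + (1.0)·(-1) - 0.4 = -0.4
z1[2] = (-0.9)·(2) + (-1.3)·(-1) + 0.2 = -0.3
h = tanh(z1) = [-0.4621, -0.3799, -0.2913]
output = (-1.0)·(-0.4621) + (0.3)·(-0.3799) + (-0.8)·(-0.2913) - 0.7 = -0.1188

-0.1188


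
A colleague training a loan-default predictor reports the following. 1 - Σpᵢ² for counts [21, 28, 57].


Probabilities: [21/106, 28/106, 57/106] ≈ [0.1981, 0.2642, 0.5377]
Σpᵢ² = (441 + 784 + 3249)/106² = 4474/11236
Gini = 1 - Σpᵢ² = 1 - 4474/11236 = 0.6018

0.6018


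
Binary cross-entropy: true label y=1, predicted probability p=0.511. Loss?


BCE = -[y·ln(p) + (1-y)·ln(1-p)]
= -1·ln(0.511) - 0
= -ln(0.511) = 0.6714

0.6714


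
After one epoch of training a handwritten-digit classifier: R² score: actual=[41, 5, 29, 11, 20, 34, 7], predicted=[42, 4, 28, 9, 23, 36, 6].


ȳ = 21
SS_res = Σ(y-ŷ)² = 21
SS_tot = Σ(y-ȳ)² = 1186
R² = 1 - SS_res/SS_tot = 1 - 0.0177 = 0.9823

0.9823


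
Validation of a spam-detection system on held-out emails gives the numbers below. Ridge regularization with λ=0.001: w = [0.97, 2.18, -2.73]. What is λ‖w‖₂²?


‖w‖₂² = (0.97)² + (2.18)² + (-2.73)²
     = 0.9409 + 4.7524 + 7.4529
     = 13.1462
λ·‖w‖₂² = 0.001·13.1462 = 0.013146

0.013146


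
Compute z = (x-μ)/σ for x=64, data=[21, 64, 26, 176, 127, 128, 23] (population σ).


μ = 80.7143, σ = 58.0977
z = (64 - 80.7143)/58.0977 = -0.2877

-0.2877


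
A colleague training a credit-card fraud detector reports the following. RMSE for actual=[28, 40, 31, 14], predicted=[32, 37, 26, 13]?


MSE = 51/4 = 12.75
RMSE = √(51/4) = 3.5707

3.5707


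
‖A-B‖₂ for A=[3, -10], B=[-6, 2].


d = √((3+ 6)² + (-10-2)²)
  = √(81 + 144)
  = √225 = 15.0

15.0


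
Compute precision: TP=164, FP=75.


Precision = TP/(TP+FP)
= 164/(164+75)
= 164/239 = 68.62%

68.62%


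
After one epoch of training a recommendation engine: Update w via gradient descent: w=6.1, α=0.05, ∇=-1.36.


w_new = w - α·∇
= 6.1 - 0.05·-1.36
= 6.1 + 0.068
= 6.168

6.168


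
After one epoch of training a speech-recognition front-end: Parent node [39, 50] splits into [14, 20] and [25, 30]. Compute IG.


Parent = [39, 50], H_parent = 0.989
H_left = 0.9774 (n=34), H_right = 0.994 (n=55)
H_children = (34/89)·0.9774 + (55/89)·0.994 = 0.9877
IG = 0.989 - 0.9877 = 0.0013

0.0013


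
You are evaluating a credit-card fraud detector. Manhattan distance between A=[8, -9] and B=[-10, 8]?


d = |8+ 10| + |-9-8|
  = 18 + 17
  = 35

35


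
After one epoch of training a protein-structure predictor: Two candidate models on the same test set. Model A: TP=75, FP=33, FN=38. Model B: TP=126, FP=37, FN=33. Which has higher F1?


Model A: P=75/108=0.6944, R=75/113=0.6637, F1=2PR/(P+R)=2TP/(2TP+FP+FN)=150/221=0.6787
Model B: P=126/163=0.773, R=126/159=0.7925, F1=2PR/(P+R)=2TP/(2TP+FP+FN)=252/322=0.7826
0.6787 < 0.7826 → Model B

Model B


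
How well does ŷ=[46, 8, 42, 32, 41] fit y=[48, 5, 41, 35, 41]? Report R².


ȳ = 34
SS_res = Σ(y-ŷ)² = 23
SS_tot = Σ(y-ȳ)² = 1136
R² = 1 - SS_res/SS_tot = 1 - 0.0202 = 0.9798

0.9798


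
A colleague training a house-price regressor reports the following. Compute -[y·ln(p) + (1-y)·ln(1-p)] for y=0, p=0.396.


BCE = -[y·ln(p) + (1-y)·ln(1-p)]
= -0 - 1·ln(1-0.396)
= -ln(0.604) = 0.5042

0.5042


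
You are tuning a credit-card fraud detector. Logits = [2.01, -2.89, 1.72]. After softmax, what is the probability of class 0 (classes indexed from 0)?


Exponentials: e^2.01=7.4633, e^-2.89=0.0556, e^1.72=5.5845
Sum = 13.1034
Softmax = [0.5696, 0.0042, 0.4262]
p[0] = 7.4633/13.1034 = 0.5696

0.5696


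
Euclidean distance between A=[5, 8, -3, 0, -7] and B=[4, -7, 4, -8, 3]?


d = √((5-4)² + (8+ 7)² + (-3-4)² + (0+ 8)² + (-7-3)²)
  = √(1 + 225 + 49 + 64 + 100)
  = √439 = 20.9523

20.9523


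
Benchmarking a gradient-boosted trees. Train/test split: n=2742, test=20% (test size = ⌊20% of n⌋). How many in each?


Test = ⌊2742·20/100⌋ = 548
Train = 2742 - 548 = 2194

Train: 2194, Test: 548


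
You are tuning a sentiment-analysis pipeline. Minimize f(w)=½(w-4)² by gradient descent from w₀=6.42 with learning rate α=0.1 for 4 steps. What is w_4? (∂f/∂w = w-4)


step 1: grad = 6.42-4 = 2.42; w = 6.42 - 0.1·(2.42) = 6.178
step 2: grad = 6.178-4 = 2.178; w = 6.178 - 0.1·(2.178) = 5.9602
step 3: grad = 5.9602-4 = 1.9602; w = 5.9602 - 0.1·(1.9602) = 5.76418
step 4: grad = 5.76418-4 = 1.76418; w = 5.76418 - 0.1·(1.76418) = 5.587762

5.587762


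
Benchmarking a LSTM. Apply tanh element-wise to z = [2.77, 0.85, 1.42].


tanh(2.77) = 0.9922
tanh(0.85) = 0.6911
tanh(1.42) = 0.8896
result = [0.9922, 0.6911, 0.8896]

[0.9922, 0.6911, 0.8896]


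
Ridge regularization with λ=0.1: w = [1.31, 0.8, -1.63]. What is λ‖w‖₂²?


‖w‖₂² = (1.31)² + (0.8)² + (-1.63)²
     = 1.7161 + 0.64 + 2.6569
     = 5.013
λ·‖w‖₂² = 0.1·5.013 = 0.5013

0.5013


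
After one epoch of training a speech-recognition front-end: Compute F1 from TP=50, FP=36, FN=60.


Precision = 50/86 = 0.5814
Recall = 50/110 = 0.4545
F1 = 2·P·R/(P+R) = 2·TP/(2·TP+FP+FN) = 100/(100+36+60) = 100/196 = 0.5102

0.5102


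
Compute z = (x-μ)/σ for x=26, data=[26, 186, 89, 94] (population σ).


μ = 98.75, σ = 57.0586
z = (26 - 98.75)/57.0586 = -1.275

-1.275


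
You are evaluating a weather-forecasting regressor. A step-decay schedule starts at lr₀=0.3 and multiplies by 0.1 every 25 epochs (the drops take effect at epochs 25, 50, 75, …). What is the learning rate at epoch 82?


n_drops = ⌊82/25⌋ = 3
lr = 0.3·0.1^3 = 0.3·0.001 = 0.0003

0.0003


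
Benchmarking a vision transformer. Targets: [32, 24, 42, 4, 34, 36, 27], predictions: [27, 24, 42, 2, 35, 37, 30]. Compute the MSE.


Squared errors: (32-27)²=25, (24-24)²=0, (42-42)²=0, (4-2)²=4, (34-35)²=1, (36-37)²=1, (27-30)²=9
Sum = 40
MSE = 40/7 = 40/7

40/7


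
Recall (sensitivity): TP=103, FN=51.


Recall = TP/(TP+FN)
= 103/(103+51)
= 103/154 = 66.88%

66.88%


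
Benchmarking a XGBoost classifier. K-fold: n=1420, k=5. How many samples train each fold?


Fold size = 1420/5 = 284
Training per fold = 1420 - 284 = 1136

1136


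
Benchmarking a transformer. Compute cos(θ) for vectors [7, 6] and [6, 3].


A·B = 7·6 + 6·3 = 60
‖A‖ = √85 = 9.2195, ‖B‖ = √45 = 6.7082
cos = 60/(√85·√45) = 60/√3825 = 0.9701

0.9701
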